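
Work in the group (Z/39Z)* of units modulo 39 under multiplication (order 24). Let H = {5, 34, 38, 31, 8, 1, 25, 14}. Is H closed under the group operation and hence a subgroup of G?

|H| = 8 divides |G| = 24, consistent with Lagrange.
H contains the identity, every element's inverse is in H, and H is closed under ·: it is a subgroup.

Yes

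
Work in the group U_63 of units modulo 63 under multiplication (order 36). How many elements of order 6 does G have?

Enumerating element orders in G gives 24 elements of order 6.

24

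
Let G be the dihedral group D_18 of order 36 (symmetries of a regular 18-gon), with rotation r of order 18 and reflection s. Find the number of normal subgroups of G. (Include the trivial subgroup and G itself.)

9

G has 45 subgroups. Checking conjugation-invariance by order — order 1: 1/1 normal; order 2: 1/19 normal; order 3: 1/1 normal; order 4: 0/9 normal; order 6: 1/7 normal; order 9: 1/1 normal; order 12: 0/3 normal; order 18: 3/3 normal; order 36: 1/1 normal.
Total normal subgroups: 9.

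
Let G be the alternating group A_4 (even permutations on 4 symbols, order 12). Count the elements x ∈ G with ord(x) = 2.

3

The elements of order 2 are: (1 2)(3 4), (1 3)(2 4), (1 4)(2 3).
That's 3.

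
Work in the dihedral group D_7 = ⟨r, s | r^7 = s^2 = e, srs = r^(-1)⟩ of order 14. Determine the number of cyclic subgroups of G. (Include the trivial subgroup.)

A cyclic subgroup of order d is generated by each of its φ(d) elements of order d, so the cyclic subgroups of order d number (#elements of order d)/φ(d).
Cyclic subgroups by order — order 1: 1; order 2: 7; order 7: 1.
Total: 9.

9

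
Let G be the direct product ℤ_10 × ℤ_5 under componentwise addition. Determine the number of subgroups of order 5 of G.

|G| = 50 and 5 | 50, so subgroups of order 5 are possible by Lagrange.
The subgroups of order 5 are: {(0,0), (0,1), (0,2), (0,3), (0,4)}; {(0,0), (2,0), (4,0), (6,0), (8,0)}; {(0,0), (2,1), (4,2), (6,3), (8,4)}; {(0,0), (2,2), (4,4), (6,1), (8,3)}; … (6 in all).
So G has 6 subgroups of order 5.

6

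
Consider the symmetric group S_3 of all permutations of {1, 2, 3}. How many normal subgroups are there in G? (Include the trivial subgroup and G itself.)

3

G has 6 subgroups. Checking conjugation-invariance by order — order 1: 1/1 normal; order 2: 0/3 normal; order 3: 1/1 normal; order 6: 1/1 normal.
Total normal subgroups: 3.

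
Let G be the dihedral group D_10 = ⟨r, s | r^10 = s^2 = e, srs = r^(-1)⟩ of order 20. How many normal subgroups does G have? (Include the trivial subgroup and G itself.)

G has 22 subgroups. Checking conjugation-invariance by order — order 1: 1/1 normal; order 2: 1/11 normal; order 4: 0/5 normal; order 5: 1/1 normal; order 10: 3/3 normal; order 20: 1/1 normal.
Total normal subgroups: 7.

7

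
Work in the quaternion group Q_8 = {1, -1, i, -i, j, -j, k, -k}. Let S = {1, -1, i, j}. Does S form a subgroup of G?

No

j ∈ S but its inverse -j ∉ S, so S is not a subgroup.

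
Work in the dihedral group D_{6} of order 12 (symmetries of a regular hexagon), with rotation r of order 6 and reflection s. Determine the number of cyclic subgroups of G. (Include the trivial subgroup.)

10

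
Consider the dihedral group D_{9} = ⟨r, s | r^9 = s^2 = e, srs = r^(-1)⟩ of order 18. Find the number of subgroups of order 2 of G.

9

|G| = 18 and 2 | 18, so subgroups of order 2 are possible by Lagrange.
The subgroups of order 2 are: {e, r^2s}; {e, r^3s}; {e, r^4s}; {e, r^5s}; … (9 in all).
So G has 9 subgroups of order 2.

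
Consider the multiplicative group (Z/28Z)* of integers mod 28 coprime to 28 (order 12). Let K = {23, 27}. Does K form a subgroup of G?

No

The identity 1 ∉ K, so K is not a subgroup.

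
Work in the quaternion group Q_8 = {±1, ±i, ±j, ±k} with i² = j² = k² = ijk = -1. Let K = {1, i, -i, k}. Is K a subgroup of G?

No

k ∈ K but its inverse -k ∉ K, so K is not a subgroup.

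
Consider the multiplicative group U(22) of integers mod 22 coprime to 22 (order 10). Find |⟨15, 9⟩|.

|⟨15⟩| = 5 and |⟨9⟩| = 5, so |H| is a multiple of lcm(5, 5) = 5 and divides |G| = 10.
Closing under the operation: H = {1, 3, 5, 9, 15}, so |H| = 5.

5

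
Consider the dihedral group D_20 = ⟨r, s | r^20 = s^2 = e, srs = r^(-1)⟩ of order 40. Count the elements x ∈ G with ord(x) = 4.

2

The elements of order 4 are: r^5, r^15.
That's 2.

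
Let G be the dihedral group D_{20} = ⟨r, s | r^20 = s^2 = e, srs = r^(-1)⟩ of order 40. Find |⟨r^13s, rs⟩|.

|⟨r^13s⟩| = 2 and |⟨rs⟩| = 2, so |H| is a multiple of lcm(2, 2) = 2 and divides |G| = 40.
Closing under the operation: H = {e, r^4, r^8, r^12, r^16, rs, r^5s, r^9s, r^13s, r^17s}, so |H| = 10.

10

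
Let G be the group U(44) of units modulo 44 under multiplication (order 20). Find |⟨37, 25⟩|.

|⟨37⟩| = 5 and |⟨25⟩| = 5, so |H| is a multiple of lcm(5, 5) = 5 and divides |G| = 20.
Closing under the operation: H = {1, 5, 9, 25, 37}, so |H| = 5.

5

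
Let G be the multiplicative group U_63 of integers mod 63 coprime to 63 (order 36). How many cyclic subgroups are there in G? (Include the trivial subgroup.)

Each element a generates a cyclic subgroup ⟨a⟩; distinct elements may generate the same one (a cyclic group of order d has φ(d) generators).
Cyclic subgroups by order — order 1: 1; order 2: 3; order 3: 4; order 6: 12.
Total: 20.

20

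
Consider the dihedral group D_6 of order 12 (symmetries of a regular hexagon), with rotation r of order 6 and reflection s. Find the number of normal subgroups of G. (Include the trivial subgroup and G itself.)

7

G has 16 subgroups. Checking conjugation-invariance by order — order 1: 1/1 normal; order 2: 1/7 normal; order 3: 1/1 normal; order 4: 0/3 normal; order 6: 3/3 normal; order 12: 1/1 normal.
Total normal subgroups: 7.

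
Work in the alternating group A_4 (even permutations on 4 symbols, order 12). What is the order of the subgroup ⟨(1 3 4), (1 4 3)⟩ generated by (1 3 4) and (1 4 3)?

|⟨(1 3 4)⟩| = 3 and |⟨(1 4 3)⟩| = 3, so |H| is a multiple of lcm(3, 3) = 3 and divides |G| = 12.
Closing under the operation: H = {e, (1 3 4), (1 4 3)}, so |H| = 3.

3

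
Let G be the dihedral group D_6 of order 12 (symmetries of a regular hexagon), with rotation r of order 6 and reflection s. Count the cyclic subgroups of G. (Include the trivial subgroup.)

10

A cyclic subgroup of order d is generated by each of its φ(d) elements of order d, so the cyclic subgroups of order d number (#elements of order d)/φ(d).
Cyclic subgroups by order — order 1: 1; order 2: 7; order 3: 1; order 6: 1.
Total: 10.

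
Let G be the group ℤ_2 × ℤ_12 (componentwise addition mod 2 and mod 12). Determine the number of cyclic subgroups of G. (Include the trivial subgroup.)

12

Each element a generates a cyclic subgroup ⟨a⟩; distinct elements may generate the same one (a cyclic group of order d has φ(d) generators).
Cyclic subgroups by order — order 1: 1; order 2: 3; order 3: 1; order 4: 2; order 6: 3; order 12: 2.
Total: 12.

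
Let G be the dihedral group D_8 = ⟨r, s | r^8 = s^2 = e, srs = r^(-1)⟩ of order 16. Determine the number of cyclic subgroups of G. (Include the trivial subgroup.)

12

A cyclic subgroup of order d is generated by each of its φ(d) elements of order d, so the cyclic subgroups of order d number (#elements of order d)/φ(d).
Cyclic subgroups by order — order 1: 1; order 2: 9; order 4: 1; order 8: 1.
Total: 12.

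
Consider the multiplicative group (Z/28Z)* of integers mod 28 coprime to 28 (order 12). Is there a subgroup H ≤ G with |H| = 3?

Yes

3 | 12. A subgroup of order 3 is {1, 9, 25}.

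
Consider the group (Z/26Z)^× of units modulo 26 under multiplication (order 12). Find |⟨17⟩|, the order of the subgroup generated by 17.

6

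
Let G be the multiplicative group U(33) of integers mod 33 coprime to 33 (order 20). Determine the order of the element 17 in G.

Compute successive powers of 17 mod 33: 17, 25, 29, 31, 32, 16, 8, 4, …; 17^10 ≡ 1 (mod 33).
So |⟨17⟩| = 10.

10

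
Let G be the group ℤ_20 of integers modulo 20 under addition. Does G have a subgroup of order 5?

Yes

5 | 20. A subgroup of order 5 is {0, 4, 8, 12, 16}.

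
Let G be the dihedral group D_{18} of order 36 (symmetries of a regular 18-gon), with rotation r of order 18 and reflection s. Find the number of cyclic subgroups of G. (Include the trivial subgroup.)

24

Group the elements of G by the cyclic subgroup they generate; each cyclic subgroup of order d accounts for φ(d) elements.
Cyclic subgroups by order — order 1: 1; order 2: 19; order 3: 1; order 6: 1; order 9: 1; order 18: 1.
Total: 24.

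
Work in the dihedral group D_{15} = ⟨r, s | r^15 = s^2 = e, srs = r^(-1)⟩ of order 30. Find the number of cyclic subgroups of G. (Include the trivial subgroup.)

Group the elements of G by the cyclic subgroup they generate; each cyclic subgroup of order d accounts for φ(d) elements.
Cyclic subgroups by order — order 1: 1; order 2: 15; order 3: 1; order 5: 1; order 15: 1.
Total: 19.

19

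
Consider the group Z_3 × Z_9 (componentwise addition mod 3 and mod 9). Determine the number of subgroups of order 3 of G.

|G| = 27 and 3 | 27, so subgroups of order 3 are possible by Lagrange.
The subgroups of order 3 are: {(0,0), (0,3), (0,6)}; {(0,0), (1,0), (2,0)}; {(0,0), (1,3), (2,6)}; {(0,0), (1,6), (2,3)}.
So G has 4 subgroups of order 3.

4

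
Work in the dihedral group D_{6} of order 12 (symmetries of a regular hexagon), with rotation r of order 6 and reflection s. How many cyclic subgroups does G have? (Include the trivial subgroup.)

10

Each element a generates a cyclic subgroup ⟨a⟩; distinct elements may generate the same one (a cyclic group of order d has φ(d) generators).
Cyclic subgroups by order — order 1: 1; order 2: 7; order 3: 1; order 6: 1.
Total: 10.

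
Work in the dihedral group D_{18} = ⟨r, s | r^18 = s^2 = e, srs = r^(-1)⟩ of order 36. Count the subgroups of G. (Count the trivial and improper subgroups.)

45

|G| = 36, so by Lagrange every subgroup order divides 36. Divisors: 1, 2, 3, 4, 6, 9, 12, 18, 36.
Subgroups by order — order 1: 1; order 2: 19; order 3: 1; order 4: 9; order 6: 7; order 9: 1; order 12: 3; order 18: 3; order 36: 1.
Total: 1 + 19 + 1 + 9 + 7 + 1 + 3 + 3 + 1 = 45.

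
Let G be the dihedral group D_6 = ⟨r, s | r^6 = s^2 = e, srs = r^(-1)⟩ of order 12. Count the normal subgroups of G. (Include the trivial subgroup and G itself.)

7

G has 16 subgroups. Checking conjugation-invariance by order — order 1: 1/1 normal; order 2: 1/7 normal; order 3: 1/1 normal; order 4: 0/3 normal; order 6: 3/3 normal; order 12: 1/1 normal.
Total normal subgroups: 7.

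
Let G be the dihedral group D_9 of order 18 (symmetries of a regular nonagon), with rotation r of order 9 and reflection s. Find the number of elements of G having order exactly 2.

9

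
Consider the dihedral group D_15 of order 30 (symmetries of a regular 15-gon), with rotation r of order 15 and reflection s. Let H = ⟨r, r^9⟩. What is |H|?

15

|⟨r⟩| = 15 and |⟨r^9⟩| = 5, so |H| is a multiple of lcm(15, 5) = 15 and divides |G| = 30.
Closing under the operation: H = {e, r, r^2, r^3, r^4, r^5, r^6, r^7, r^8, r^9, r^10, r^11, r^12, r^13, r^14}, so |H| = 15.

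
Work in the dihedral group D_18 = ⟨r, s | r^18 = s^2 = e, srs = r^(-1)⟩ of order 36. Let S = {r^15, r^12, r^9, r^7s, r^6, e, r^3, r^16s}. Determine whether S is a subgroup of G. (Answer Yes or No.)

No

|S| = 8 does not divide |G| = 36, so by Lagrange S is not a subgroup.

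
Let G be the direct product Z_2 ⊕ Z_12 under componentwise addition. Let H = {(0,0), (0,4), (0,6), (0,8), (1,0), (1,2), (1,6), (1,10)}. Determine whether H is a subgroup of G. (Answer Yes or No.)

Closure fails: (1,2) + (0,6) = (1,8) ∉ H. So H is not a subgroup.

No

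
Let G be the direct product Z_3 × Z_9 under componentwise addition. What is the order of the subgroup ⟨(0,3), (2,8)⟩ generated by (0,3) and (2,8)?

9

|⟨(0,3)⟩| = 3 and |⟨(2,8)⟩| = 9, so |H| is a multiple of lcm(3, 9) = 9 and divides |G| = 27.
Closing under the operation: H = {(0,0), (0,3), (0,6), (1,1), (1,4), (1,7), (2,2), (2,5), (2,8)}, so |H| = 9.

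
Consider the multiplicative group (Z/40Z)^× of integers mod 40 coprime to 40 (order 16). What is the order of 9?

Compute successive powers of 9 mod 40: 9, 1; 9^2 ≡ 1 (mod 40).
So |⟨9⟩| = 2.

2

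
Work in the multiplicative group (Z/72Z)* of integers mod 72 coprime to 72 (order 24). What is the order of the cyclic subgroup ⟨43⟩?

6

Compute successive powers of 43 mod 72: 43, 49, 19, 25, 67, 1; 43^6 ≡ 1 (mod 72).
So |⟨43⟩| = 6.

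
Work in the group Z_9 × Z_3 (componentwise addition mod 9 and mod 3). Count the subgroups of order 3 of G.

4

|G| = 27 and 3 | 27, so subgroups of order 3 are possible by Lagrange.
The subgroups of order 3 are: {(0,0), (0,1), (0,2)}; {(0,0), (3,0), (6,0)}; {(0,0), (3,1), (6,2)}; {(0,0), (3,2), (6,1)}.
So G has 4 subgroups of order 3.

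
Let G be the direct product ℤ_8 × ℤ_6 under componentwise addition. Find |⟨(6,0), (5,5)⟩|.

|⟨(6,0)⟩| = 4 and |⟨(5,5)⟩| = 24, so |H| is a multiple of lcm(4, 24) = 24 and divides |G| = 48.
Closing under the operation: H = {(0,0), (0,2), (0,4), (1,1), (1,3), (1,5), (2,0), (2,2), (2,4), (3,1), (3,3), (3,5), (4,0), (4,2), (4,4), (5,1), (5,3), (5,5), (6,0), (6,2), (6,4), (7,1), (7,3), (7,5)}, so |H| = 24.

24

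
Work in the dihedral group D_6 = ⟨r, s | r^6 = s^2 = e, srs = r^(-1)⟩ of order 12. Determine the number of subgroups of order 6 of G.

|G| = 12 and 6 | 12, so subgroups of order 6 are possible by Lagrange.
The subgroups of order 6 are: {e, r, r^2, r^3, r^4, r^5}; {e, r^2, r^4, s, r^2s, r^4s}; {e, r^2, r^4, rs, r^3s, r^5s}.
So G has 3 subgroups of order 6.

3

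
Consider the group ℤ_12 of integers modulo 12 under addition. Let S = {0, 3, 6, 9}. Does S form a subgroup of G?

|S| = 4 divides |G| = 12, consistent with Lagrange.
S contains the identity, every element's inverse is in S, and S is closed under +: it is a subgroup.
In fact S = ⟨9⟩.

Yes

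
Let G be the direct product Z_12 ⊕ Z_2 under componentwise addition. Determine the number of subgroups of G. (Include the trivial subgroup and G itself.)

|G| = 24, so by Lagrange every subgroup order divides 24. Divisors: 1, 2, 3, 4, 6, 8, 12, 24.
Subgroups by order — order 1: 1; order 2: 3; order 3: 1; order 4: 3; order 6: 3; order 8: 1; order 12: 3; order 24: 1.
Total: 1 + 3 + 1 + 3 + 3 + 1 + 3 + 1 = 16.

16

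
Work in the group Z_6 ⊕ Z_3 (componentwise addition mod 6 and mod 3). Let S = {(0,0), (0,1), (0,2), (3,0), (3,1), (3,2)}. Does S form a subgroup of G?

|S| = 6 divides |G| = 18, consistent with Lagrange.
S contains the identity, every element's inverse is in S, and S is closed under +: it is a subgroup.
In fact S = ⟨(3,1)⟩.

Yes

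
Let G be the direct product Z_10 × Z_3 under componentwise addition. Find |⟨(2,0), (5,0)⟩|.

|⟨(2,0)⟩| = 5 and |⟨(5,0)⟩| = 2, so |H| is a multiple of lcm(5, 2) = 10 and divides |G| = 30.
Closing under the operation: H = {(0,0), (1,0), (2,0), (3,0), (4,0), (5,0), (6,0), (7,0), (8,0), (9,0)}, so |H| = 10.

10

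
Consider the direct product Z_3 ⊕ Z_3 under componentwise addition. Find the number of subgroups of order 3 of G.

|G| = 9 and 3 | 9, so subgroups of order 3 are possible by Lagrange.
The subgroups of order 3 are: {(0,0), (0,1), (0,2)}; {(0,0), (1,0), (2,0)}; {(0,0), (1,1), (2,2)}; {(0,0), (1,2), (2,1)}.
So G has 4 subgroups of order 3.

4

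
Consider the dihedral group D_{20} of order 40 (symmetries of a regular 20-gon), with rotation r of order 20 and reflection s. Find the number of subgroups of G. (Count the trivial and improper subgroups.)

|G| = 40, so by Lagrange every subgroup order divides 40. Divisors: 1, 2, 4, 5, 8, 10, 20, 40.
Subgroups by order — order 1: 1; order 2: 21; order 4: 11; order 5: 1; order 8: 5; order 10: 5; order 20: 3; order 40: 1.
Total: 1 + 21 + 11 + 1 + 5 + 5 + 3 + 1 = 48.

48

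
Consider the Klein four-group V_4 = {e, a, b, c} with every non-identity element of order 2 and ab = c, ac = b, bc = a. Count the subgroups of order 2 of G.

3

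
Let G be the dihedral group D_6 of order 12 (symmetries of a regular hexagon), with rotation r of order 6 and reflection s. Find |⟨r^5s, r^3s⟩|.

|⟨r^5s⟩| = 2 and |⟨r^3s⟩| = 2, so |H| is a multiple of lcm(2, 2) = 2 and divides |G| = 12.
Closing under the operation: H = {e, r^2, r^4, rs, r^3s, r^5s}, so |H| = 6.

6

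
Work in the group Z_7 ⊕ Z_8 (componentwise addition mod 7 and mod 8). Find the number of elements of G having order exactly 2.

An element (a,b) has order lcm(ord(a), ord(b)); count pairs with lcm equal to 2.
Enumerating gives 1 such elements.

1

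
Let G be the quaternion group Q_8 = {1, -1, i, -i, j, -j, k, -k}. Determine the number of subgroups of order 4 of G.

3

|G| = 8 and 4 | 8, so subgroups of order 4 are possible by Lagrange.
The subgroups of order 4 are: {1, -1, i, -i}; {1, -1, j, -j}; {1, -1, k, -k}.
So G has 3 subgroups of order 4.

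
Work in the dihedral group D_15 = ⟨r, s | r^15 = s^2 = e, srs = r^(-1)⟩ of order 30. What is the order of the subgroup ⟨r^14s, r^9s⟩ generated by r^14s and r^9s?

6

|⟨r^14s⟩| = 2 and |⟨r^9s⟩| = 2, so |H| is a multiple of lcm(2, 2) = 2 and divides |G| = 30.
Closing under the operation: H = {e, r^5, r^10, r^4s, r^9s, r^14s}, so |H| = 6.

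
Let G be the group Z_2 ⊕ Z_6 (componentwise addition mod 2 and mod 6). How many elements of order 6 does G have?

6

An element (a,b) has order lcm(ord(a), ord(b)); count pairs with lcm equal to 6.
Enumerating gives 6 such elements.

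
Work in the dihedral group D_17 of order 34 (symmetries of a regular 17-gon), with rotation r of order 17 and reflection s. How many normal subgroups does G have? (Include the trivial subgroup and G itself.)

3

G has 20 subgroups. Checking conjugation-invariance by order — order 1: 1/1 normal; order 2: 0/17 normal; order 17: 1/1 normal; order 34: 1/1 normal.
Total normal subgroups: 3.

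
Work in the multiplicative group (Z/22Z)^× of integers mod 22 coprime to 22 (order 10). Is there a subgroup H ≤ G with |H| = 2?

Yes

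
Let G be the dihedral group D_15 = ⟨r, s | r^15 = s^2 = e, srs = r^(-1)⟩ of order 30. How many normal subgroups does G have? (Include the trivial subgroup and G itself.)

5

G has 28 subgroups. Checking conjugation-invariance by order — order 1: 1/1 normal; order 2: 0/15 normal; order 3: 1/1 normal; order 5: 1/1 normal; order 6: 0/5 normal; order 10: 0/3 normal; order 15: 1/1 normal; order 30: 1/1 normal.
Total normal subgroups: 5.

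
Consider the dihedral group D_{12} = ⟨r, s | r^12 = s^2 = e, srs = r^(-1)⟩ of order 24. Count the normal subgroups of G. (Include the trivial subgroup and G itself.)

9

G has 34 subgroups. Checking conjugation-invariance by order — order 1: 1/1 normal; order 2: 1/13 normal; order 3: 1/1 normal; order 4: 1/7 normal; order 6: 1/5 normal; order 8: 0/3 normal; order 12: 3/3 normal; order 24: 1/1 normal.
Total normal subgroups: 9.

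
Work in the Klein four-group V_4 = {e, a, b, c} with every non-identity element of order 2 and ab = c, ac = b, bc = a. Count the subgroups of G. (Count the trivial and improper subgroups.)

|G| = 4, so by Lagrange every subgroup order divides 4. Divisors: 1, 2, 4.
Subgroups by order — order 1: 1; order 2: 3; order 4: 1.
Total: 1 + 3 + 1 = 5.

5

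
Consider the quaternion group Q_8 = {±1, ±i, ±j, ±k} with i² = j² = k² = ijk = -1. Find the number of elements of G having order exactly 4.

The elements of order 4 are: i, -i, j, -j, k, -k.
That's 6.

6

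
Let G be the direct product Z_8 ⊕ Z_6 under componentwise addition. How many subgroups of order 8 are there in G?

3

|G| = 48 and 8 | 48, so subgroups of order 8 are possible by Lagrange.
The subgroups of order 8 are: {(0,0), (0,3), (2,0), (2,3), (4,0), (4,3), (6,0), (6,3)}; {(0,0), (1,0), (2,0), (3,0), (4,0), (5,0), (6,0), (7,0)}; {(0,0), (1,3), (2,0), (3,3), (4,0), (5,3), (6,0), (7,3)}.
So G has 3 subgroups of order 8.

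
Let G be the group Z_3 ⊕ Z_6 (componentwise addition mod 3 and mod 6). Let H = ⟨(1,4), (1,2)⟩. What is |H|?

|⟨(1,4)⟩| = 3 and |⟨(1,2)⟩| = 3, so |H| is a multiple of lcm(3, 3) = 3 and divides |G| = 18.
Closing under the operation: H = {(0,0), (0,2), (0,4), (1,0), (1,2), (1,4), (2,0), (2,2), (2,4)}, so |H| = 9.

9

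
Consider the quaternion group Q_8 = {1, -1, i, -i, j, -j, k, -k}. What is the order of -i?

4

Computing powers of -i: the smallest k with (-i)^k = e is k = 4.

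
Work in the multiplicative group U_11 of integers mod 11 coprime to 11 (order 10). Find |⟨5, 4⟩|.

|⟨5⟩| = 5 and |⟨4⟩| = 5, so |H| is a multiple of lcm(5, 5) = 5 and divides |G| = 10.
Closing under the operation: H = {1, 3, 4, 5, 9}, so |H| = 5.

5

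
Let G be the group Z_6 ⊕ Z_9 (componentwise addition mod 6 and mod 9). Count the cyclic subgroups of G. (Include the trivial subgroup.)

16

A cyclic subgroup of order d is generated by each of its φ(d) elements of order d, so the cyclic subgroups of order d number (#elements of order d)/φ(d).
Cyclic subgroups by order — order 1: 1; order 2: 1; order 3: 4; order 6: 4; order 9: 3; order 18: 3.
Total: 16.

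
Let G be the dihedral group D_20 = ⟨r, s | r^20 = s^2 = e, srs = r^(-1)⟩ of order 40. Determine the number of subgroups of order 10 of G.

5

|G| = 40 and 10 | 40, so subgroups of order 10 are possible by Lagrange.
The subgroups of order 10 are: {e, r^2, r^4, r^6, r^8, r^10, r^12, r^14, r^16, r^18}; {e, r^4, r^8, r^12, r^16, r^2s, r^6s, r^10s, r^14s, r^18s}; {e, r^4, r^8, r^12, r^16, r^3s, r^7s, r^11s, r^15s, r^19s}; {e, r^4, r^8, r^12, r^16, s, r^4s, r^8s, r^12s, r^16s}; … (5 in all).
So G has 5 subgroups of order 10.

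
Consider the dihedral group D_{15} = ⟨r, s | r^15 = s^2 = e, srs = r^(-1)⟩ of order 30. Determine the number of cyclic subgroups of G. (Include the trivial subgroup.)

19

A cyclic subgroup of order d is generated by each of its φ(d) elements of order d, so the cyclic subgroups of order d number (#elements of order d)/φ(d).
Cyclic subgroups by order — order 1: 1; order 2: 15; order 3: 1; order 5: 1; order 15: 1.
Total: 19.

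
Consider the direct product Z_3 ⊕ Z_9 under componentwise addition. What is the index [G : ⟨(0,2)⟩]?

|⟨(0,2)⟩| = 9 and |G| = 27.
By Lagrange, [G : H] = |G|/|H| = 27/9 = 3.

3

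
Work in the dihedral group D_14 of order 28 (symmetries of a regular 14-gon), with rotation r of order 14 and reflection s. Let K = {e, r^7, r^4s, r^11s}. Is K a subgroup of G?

|K| = 4 divides |G| = 28, consistent with Lagrange.
K contains the identity, every element's inverse is in K, and K is closed under ·: it is a subgroup.

Yes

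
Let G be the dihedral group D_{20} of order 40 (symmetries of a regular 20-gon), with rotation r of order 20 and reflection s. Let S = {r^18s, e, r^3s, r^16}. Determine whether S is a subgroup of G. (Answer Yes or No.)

No

r^16 ∈ S but its inverse r^4 ∉ S, so S is not a subgroup.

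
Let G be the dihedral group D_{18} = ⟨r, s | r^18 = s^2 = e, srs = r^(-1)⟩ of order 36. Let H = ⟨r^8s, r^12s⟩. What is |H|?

|⟨r^8s⟩| = 2 and |⟨r^12s⟩| = 2, so |H| is a multiple of lcm(2, 2) = 2 and divides |G| = 36.
Closing under the operation: H = {e, r^2, r^4, r^6, r^8, r^10, r^12, r^14, r^16, s, r^2s, r^4s, r^6s, r^8s, r^10s, r^12s, r^14s, r^16s}, so |H| = 18.

18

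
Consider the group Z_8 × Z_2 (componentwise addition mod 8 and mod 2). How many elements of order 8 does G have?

An element (a,b) has order lcm(ord(a), ord(b)); count pairs with lcm equal to 8.
Enumerating gives 8 such elements.

8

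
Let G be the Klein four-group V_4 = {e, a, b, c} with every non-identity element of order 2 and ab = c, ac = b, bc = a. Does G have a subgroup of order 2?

2 | 4. A subgroup of order 2 is {e, a}.

Yes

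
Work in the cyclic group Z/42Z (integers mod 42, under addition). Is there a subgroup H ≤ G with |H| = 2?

2 | 42. A subgroup of order 2 is {0, 21}.

Yes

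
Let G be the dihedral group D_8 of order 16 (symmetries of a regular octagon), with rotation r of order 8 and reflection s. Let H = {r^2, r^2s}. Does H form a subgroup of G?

No

The identity e ∉ H, so H is not a subgroup.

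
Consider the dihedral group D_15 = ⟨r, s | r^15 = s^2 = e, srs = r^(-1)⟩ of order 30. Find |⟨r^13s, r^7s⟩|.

|⟨r^13s⟩| = 2 and |⟨r^7s⟩| = 2, so |H| is a multiple of lcm(2, 2) = 2 and divides |G| = 30.
Closing under the operation: H = {e, r^3, r^6, r^9, r^12, rs, r^4s, r^7s, r^10s, r^13s}, so |H| = 10.

10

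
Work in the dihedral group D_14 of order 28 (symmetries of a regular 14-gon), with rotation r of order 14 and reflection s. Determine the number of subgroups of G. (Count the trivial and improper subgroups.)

28

|G| = 28, so by Lagrange every subgroup order divides 28. Divisors: 1, 2, 4, 7, 14, 28.
Subgroups by order — order 1: 1; order 2: 15; order 4: 7; order 7: 1; order 14: 3; order 28: 1.
Total: 1 + 15 + 7 + 1 + 3 + 1 = 28.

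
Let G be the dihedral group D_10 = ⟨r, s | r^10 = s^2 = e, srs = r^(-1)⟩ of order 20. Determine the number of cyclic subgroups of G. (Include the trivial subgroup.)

A cyclic subgroup of order d is generated by each of its φ(d) elements of order d, so the cyclic subgroups of order d number (#elements of order d)/φ(d).
Cyclic subgroups by order — order 1: 1; order 2: 11; order 5: 1; order 10: 1.
Total: 14.

14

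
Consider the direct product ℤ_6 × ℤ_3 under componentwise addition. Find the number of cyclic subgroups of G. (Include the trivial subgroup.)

Group the elements of G by the cyclic subgroup they generate; each cyclic subgroup of order d accounts for φ(d) elements.
Cyclic subgroups by order — order 1: 1; order 2: 1; order 3: 4; order 6: 4.
Total: 10.

10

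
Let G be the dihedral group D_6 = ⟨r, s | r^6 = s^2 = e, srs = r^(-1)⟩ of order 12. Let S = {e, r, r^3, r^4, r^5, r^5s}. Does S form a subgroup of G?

r^4 ∈ S but its inverse r^2 ∉ S, so S is not a subgroup.

No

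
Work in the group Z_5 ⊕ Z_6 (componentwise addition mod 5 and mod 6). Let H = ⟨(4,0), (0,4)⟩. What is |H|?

15

|⟨(4,0)⟩| = 5 and |⟨(0,4)⟩| = 3, so |H| is a multiple of lcm(5, 3) = 15 and divides |G| = 30.
Closing under the operation: H = {(0,0), (0,2), (0,4), (1,0), (1,2), (1,4), (2,0), (2,2), (2,4), (3,0), (3,2), (3,4), (4,0), (4,2), (4,4)}, so |H| = 15.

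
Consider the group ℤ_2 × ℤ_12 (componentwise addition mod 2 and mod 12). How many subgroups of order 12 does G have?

3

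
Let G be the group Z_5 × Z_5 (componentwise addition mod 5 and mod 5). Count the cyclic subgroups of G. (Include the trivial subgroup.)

7

Group the elements of G by the cyclic subgroup they generate; each cyclic subgroup of order d accounts for φ(d) elements.
Cyclic subgroups by order — order 1: 1; order 5: 6.
Total: 7.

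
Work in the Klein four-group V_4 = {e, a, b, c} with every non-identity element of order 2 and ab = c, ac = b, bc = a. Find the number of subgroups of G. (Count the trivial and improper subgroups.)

|G| = 4, so by Lagrange every subgroup order divides 4. Divisors: 1, 2, 4.
Subgroups by order — order 1: 1; order 2: 3; order 4: 1.
Total: 1 + 3 + 1 = 5.

5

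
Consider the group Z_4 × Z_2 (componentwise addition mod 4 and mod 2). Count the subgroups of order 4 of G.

3

|G| = 8 and 4 | 8, so subgroups of order 4 are possible by Lagrange.
The subgroups of order 4 are: {(0,0), (0,1), (2,0), (2,1)}; {(0,0), (1,0), (2,0), (3,0)}; {(0,0), (1,1), (2,0), (3,1)}.
So G has 3 subgroups of order 4.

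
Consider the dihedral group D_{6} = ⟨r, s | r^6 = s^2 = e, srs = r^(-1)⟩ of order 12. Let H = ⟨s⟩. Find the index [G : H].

6

|⟨s⟩| = 2 and |G| = 12.
By Lagrange, [G : H] = |G|/|H| = 12/2 = 6.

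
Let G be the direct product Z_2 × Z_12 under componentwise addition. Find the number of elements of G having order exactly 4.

4

An element (a,b) has order lcm(ord(a), ord(b)); count pairs with lcm equal to 4.
Enumerating gives 4 such elements.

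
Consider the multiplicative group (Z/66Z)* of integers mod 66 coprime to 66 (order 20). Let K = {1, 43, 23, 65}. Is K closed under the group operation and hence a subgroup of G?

Yes

|K| = 4 divides |G| = 20, consistent with Lagrange.
K contains the identity, every element's inverse is in K, and K is closed under ·: it is a subgroup.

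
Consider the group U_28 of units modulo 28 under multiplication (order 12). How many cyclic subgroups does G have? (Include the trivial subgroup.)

A cyclic subgroup of order d is generated by each of its φ(d) elements of order d, so the cyclic subgroups of order d number (#elements of order d)/φ(d).
Cyclic subgroups by order — order 1: 1; order 2: 3; order 3: 1; order 6: 3.
Total: 8.

8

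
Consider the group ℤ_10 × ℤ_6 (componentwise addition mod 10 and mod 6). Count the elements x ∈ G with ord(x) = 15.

8

An element (a,b) has order lcm(ord(a), ord(b)); count pairs with lcm equal to 15.
Enumerating gives 8 such elements.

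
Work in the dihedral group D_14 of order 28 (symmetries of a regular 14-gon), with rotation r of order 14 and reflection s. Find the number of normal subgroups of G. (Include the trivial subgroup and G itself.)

G has 28 subgroups. Checking conjugation-invariance by order — order 1: 1/1 normal; order 2: 1/15 normal; order 4: 0/7 normal; order 7: 1/1 normal; order 14: 3/3 normal; order 28: 1/1 normal.
Total normal subgroups: 7.

7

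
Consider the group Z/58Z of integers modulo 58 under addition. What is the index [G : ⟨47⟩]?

1

|⟨47⟩| = 58 and |G| = 58.
By Lagrange, [G : H] = |G|/|H| = 58/58 = 1.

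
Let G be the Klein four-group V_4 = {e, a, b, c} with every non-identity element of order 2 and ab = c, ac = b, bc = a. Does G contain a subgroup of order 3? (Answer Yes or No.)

3 does not divide |G| = 4, so by Lagrange no subgroup of order 3 exists.

No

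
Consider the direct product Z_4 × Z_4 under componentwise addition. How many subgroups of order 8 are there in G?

3

|G| = 16 and 8 | 16, so subgroups of order 8 are possible by Lagrange.
The subgroups of order 8 are: {(0,0), (0,1), (0,2), (0,3), (2,0), (2,1), (2,2), (2,3)}; {(0,0), (0,2), (1,0), (1,2), (2,0), (2,2), (3,0), (3,2)}; {(0,0), (0,2), (1,1), (1,3), (2,0), (2,2), (3,1), (3,3)}.
So G has 3 subgroups of order 8.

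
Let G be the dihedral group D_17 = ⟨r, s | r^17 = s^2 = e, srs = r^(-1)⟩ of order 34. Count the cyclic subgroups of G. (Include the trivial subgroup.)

Each element a generates a cyclic subgroup ⟨a⟩; distinct elements may generate the same one (a cyclic group of order d has φ(d) generators).
Cyclic subgroups by order — order 1: 1; order 2: 17; order 17: 1.
Total: 19.

19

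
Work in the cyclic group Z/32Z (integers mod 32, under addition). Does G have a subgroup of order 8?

8 | 32. A subgroup of order 8 is {0, 4, 8, 12, 16, 20, 24, 28}.

Yes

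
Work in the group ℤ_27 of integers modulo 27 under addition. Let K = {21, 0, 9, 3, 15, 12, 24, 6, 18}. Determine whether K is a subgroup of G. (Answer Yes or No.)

|K| = 9 divides |G| = 27, consistent with Lagrange.
K contains the identity, every element's inverse is in K, and K is closed under +: it is a subgroup.
In fact K = ⟨3⟩.

Yes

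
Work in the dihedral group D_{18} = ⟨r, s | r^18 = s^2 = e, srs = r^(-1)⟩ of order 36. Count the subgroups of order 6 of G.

7

|G| = 36 and 6 | 36, so subgroups of order 6 are possible by Lagrange.
The subgroups of order 6 are: {e, r^6, r^12, r^4s, r^10s, r^16s}; {e, r^6, r^12, r^5s, r^11s, r^17s}; {e, r^6, r^12, s, r^6s, r^12s}; {e, r^6, r^12, rs, r^7s, r^13s}; … (7 in all).
So G has 7 subgroups of order 6.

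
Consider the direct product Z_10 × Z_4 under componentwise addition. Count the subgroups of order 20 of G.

3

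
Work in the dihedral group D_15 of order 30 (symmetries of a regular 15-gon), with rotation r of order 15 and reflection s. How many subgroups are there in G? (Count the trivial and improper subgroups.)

28

|G| = 30, so by Lagrange every subgroup order divides 30. Divisors: 1, 2, 3, 5, 6, 10, 15, 30.
Subgroups by order — order 1: 1; order 2: 15; order 3: 1; order 5: 1; order 6: 5; order 10: 3; order 15: 1; order 30: 1.
Total: 1 + 15 + 1 + 1 + 5 + 3 + 1 + 1 = 28.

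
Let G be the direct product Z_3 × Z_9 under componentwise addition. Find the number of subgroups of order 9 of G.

4

|G| = 27 and 9 | 27, so subgroups of order 9 are possible by Lagrange.
The subgroups of order 9 are: {(0,0), (0,1), (0,2), (0,3), (0,4), (0,5), (0,6), (0,7), (0,8)}; {(0,0), (0,3), (0,6), (1,0), (1,3), (1,6), (2,0), (2,3), (2,6)}; {(0,0), (0,3), (0,6), (1,1), (1,4), (1,7), (2,2), (2,5), (2,8)}; {(0,0), (0,3), (0,6), (1,2), (1,5), (1,8), (2,1), (2,4), (2,7)}.
So G has 4 subgroups of order 9.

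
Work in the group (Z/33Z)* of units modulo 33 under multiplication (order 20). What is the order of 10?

Compute successive powers of 10 mod 33: 10, 1; 10^2 ≡ 1 (mod 33).
So |⟨10⟩| = 2.

2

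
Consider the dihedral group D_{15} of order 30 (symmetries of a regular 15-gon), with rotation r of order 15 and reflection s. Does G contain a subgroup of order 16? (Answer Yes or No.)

No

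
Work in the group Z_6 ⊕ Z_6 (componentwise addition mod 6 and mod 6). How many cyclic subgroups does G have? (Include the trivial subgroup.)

Each element a generates a cyclic subgroup ⟨a⟩; distinct elements may generate the same one (a cyclic group of order d has φ(d) generators).
Cyclic subgroups by order — order 1: 1; order 2: 3; order 3: 4; order 6: 12.
Total: 20.

20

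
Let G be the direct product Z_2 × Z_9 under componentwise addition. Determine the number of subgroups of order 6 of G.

|G| = 18 and 6 | 18, so subgroups of order 6 are possible by Lagrange.
The subgroups of order 6 are: {(0,0), (0,3), (0,6), (1,0), (1,3), (1,6)}.
So G has 1 subgroup of order 6.

1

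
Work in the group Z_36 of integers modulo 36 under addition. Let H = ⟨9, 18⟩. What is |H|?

|⟨9⟩| = 4 and |⟨18⟩| = 2, so |H| is a multiple of lcm(4, 2) = 4 and divides |G| = 36.
Closing under the operation: H = {0, 9, 18, 27}, so |H| = 4.

4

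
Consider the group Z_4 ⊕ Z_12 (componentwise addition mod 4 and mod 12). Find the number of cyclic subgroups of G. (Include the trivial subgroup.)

20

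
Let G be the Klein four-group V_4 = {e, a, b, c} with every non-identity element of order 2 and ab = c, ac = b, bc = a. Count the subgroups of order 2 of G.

3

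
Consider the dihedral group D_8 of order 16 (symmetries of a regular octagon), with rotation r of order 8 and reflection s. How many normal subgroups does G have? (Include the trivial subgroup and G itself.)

7

G has 19 subgroups. Checking conjugation-invariance by order — order 1: 1/1 normal; order 2: 1/9 normal; order 4: 1/5 normal; order 8: 3/3 normal; order 16: 1/1 normal.
Total normal subgroups: 7.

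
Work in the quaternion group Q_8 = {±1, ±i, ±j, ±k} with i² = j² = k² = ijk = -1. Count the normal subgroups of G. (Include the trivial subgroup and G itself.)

6

G has 6 subgroups. Checking conjugation-invariance by order — order 1: 1/1 normal; order 2: 1/1 normal; order 4: 3/3 normal; order 8: 1/1 normal.
Total normal subgroups: 6.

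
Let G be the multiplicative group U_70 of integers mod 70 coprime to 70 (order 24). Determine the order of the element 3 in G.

12

Compute successive powers of 3 mod 70: 3, 9, 27, 11, 33, 29, 17, 51, …; 3^12 ≡ 1 (mod 70).
So |⟨3⟩| = 12.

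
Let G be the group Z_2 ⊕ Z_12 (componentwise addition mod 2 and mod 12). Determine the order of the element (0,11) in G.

12

The order of (0,11) in Z_2 × Z_12 is lcm(ord(0) in Z_2, ord(11) in Z_12).
ord(0) = 1 and ord(11) = 12, so |⟨(0,11)⟩| = lcm(1, 12) = 12.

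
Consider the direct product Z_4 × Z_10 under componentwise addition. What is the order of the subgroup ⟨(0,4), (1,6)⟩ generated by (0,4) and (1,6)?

20

|⟨(0,4)⟩| = 5 and |⟨(1,6)⟩| = 20, so |H| is a multiple of lcm(5, 20) = 20 and divides |G| = 40.
Closing under the operation: H = {(0,0), (0,2), (0,4), (0,6), (0,8), (1,0), (1,2), (1,4), (1,6), (1,8), (2,0), (2,2), (2,4), (2,6), (2,8), (3,0), (3,2), (3,4), (3,6), (3,8)}, so |H| = 20.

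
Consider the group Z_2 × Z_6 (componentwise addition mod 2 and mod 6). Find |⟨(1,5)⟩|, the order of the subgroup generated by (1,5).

The order of (1,5) in Z_2 × Z_6 is lcm(ord(1) in Z_2, ord(5) in Z_6).
ord(1) = 2 and ord(5) = 6, so |⟨(1,5)⟩| = lcm(2, 6) = 6.

6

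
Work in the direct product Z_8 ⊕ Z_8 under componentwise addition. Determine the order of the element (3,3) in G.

8

The order of (3,3) in Z_8 × Z_8 is lcm(ord(3) in Z_8, ord(3) in Z_8).
ord(3) = 8 and ord(3) = 8, so |⟨(3,3)⟩| = lcm(8, 8) = 8.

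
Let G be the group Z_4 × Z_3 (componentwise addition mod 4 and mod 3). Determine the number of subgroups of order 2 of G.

1

|G| = 12 and 2 | 12, so subgroups of order 2 are possible by Lagrange.
The subgroups of order 2 are: {(0,0), (2,0)}.
So G has 1 subgroup of order 2.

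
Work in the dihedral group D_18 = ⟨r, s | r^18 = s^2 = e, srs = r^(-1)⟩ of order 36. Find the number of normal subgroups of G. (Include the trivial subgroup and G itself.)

9

G has 45 subgroups. Checking conjugation-invariance by order — order 1: 1/1 normal; order 2: 1/19 normal; order 3: 1/1 normal; order 4: 0/9 normal; order 6: 1/7 normal; order 9: 1/1 normal; order 12: 0/3 normal; order 18: 3/3 normal; order 36: 1/1 normal.
Total normal subgroups: 9.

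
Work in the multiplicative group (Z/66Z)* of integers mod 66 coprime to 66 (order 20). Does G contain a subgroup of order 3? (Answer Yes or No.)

No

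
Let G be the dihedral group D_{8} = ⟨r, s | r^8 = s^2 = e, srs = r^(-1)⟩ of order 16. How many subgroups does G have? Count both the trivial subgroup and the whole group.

|G| = 16, so by Lagrange every subgroup order divides 16. Divisors: 1, 2, 4, 8, 16.
Subgroups by order — order 1: 1; order 2: 9; order 4: 5; order 8: 3; order 16: 1.
Total: 1 + 9 + 5 + 3 + 1 = 19.

19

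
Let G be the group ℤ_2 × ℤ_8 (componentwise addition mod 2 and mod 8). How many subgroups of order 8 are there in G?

3

|G| = 16 and 8 | 16, so subgroups of order 8 are possible by Lagrange.
The subgroups of order 8 are: {(0,0), (0,1), (0,2), (0,3), (0,4), (0,5), (0,6), (0,7)}; {(0,0), (0,2), (0,4), (0,6), (1,0), (1,2), (1,4), (1,6)}; {(0,0), (0,2), (0,4), (0,6), (1,1), (1,3), (1,5), (1,7)}.
So G has 3 subgroups of order 8.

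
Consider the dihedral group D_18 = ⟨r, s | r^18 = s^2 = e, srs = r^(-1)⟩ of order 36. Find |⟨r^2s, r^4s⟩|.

|⟨r^2s⟩| = 2 and |⟨r^4s⟩| = 2, so |H| is a multiple of lcm(2, 2) = 2 and divides |G| = 36.
Closing under the operation: H = {e, r^2, r^4, r^6, r^8, r^10, r^12, r^14, r^16, s, r^2s, r^4s, r^6s, r^8s, r^10s, r^12s, r^14s, r^16s}, so |H| = 18.

18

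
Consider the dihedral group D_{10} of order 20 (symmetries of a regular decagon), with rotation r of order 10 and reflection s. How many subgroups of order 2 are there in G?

11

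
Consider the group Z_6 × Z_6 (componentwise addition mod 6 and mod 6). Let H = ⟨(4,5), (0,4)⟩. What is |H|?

18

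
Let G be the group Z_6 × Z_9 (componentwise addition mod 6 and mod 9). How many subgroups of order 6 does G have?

|G| = 54 and 6 | 54, so subgroups of order 6 are possible by Lagrange.
The subgroups of order 6 are: {(0,0), (0,3), (0,6), (3,0), (3,3), (3,6)}; {(0,0), (1,0), (2,0), (3,0), (4,0), (5,0)}; {(0,0), (1,3), (2,6), (3,0), (4,3), (5,6)}; {(0,0), (1,6), (2,3), (3,0), (4,6), (5,3)}.
So G has 4 subgroups of order 6.

4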